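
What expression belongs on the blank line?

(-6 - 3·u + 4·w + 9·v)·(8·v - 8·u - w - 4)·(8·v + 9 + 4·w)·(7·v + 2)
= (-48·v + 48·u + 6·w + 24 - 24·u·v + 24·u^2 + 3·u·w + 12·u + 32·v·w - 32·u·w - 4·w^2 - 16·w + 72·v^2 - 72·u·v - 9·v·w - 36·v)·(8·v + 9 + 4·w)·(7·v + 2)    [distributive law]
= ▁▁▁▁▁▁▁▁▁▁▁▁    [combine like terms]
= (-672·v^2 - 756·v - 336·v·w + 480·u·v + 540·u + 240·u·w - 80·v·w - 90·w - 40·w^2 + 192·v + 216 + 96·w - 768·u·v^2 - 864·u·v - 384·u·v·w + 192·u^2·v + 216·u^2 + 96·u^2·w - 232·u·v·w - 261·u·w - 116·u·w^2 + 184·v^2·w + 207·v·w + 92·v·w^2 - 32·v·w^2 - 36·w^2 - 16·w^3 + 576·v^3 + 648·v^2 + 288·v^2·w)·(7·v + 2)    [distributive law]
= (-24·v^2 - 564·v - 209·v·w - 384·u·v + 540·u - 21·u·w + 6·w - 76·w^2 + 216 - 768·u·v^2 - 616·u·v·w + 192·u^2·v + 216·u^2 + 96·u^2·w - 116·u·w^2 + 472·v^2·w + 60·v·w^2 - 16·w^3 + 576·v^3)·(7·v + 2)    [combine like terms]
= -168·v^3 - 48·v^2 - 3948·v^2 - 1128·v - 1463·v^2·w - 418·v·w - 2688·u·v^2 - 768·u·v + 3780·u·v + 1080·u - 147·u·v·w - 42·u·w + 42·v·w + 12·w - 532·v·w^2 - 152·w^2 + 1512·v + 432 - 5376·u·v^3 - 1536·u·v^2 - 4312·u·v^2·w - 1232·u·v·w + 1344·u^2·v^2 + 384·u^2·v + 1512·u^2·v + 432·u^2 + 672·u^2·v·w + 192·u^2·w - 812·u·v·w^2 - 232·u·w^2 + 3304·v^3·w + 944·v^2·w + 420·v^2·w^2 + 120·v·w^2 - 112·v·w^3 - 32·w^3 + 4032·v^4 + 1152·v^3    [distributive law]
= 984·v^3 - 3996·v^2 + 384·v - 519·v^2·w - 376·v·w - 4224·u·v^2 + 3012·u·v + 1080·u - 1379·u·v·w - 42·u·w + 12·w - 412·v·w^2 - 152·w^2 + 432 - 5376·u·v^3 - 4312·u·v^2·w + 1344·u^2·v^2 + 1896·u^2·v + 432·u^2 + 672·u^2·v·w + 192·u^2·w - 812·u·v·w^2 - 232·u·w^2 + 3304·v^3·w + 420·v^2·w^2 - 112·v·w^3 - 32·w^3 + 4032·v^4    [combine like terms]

Applying combine like terms to the line above:

(-84·v + 60·u - 10·w + 24 - 96·u·v + 24·u^2 - 29·u·w + 23·v·w - 4·w^2 + 72·v^2)·(8·v + 9 + 4·w)·(7·v + 2)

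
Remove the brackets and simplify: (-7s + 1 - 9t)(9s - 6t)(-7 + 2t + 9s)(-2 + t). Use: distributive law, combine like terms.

-1044s^2 + 1476s^2t - 477s^2t^2 + 1134s^3 - 567s^3t - 537st - 579st^2 + 408st^3 + 126s - 84t + 822t^2 - 606t^3 + 108t^4

(-7s + 1 - 9t)(9s - 6t)(-7 + 2t + 9s)(-2 + t)
= (-63s^2 + 42st + 9s - 6t - 81st + 54t^2)(-7 + 2t + 9s)(-2 + t)    [distributive law]
= (-63s^2 - 39st + 9s - 6t + 54t^2)(-7 + 2t + 9s)(-2 + t)    [combine like terms]
= (441s^2 - 126s^2t - 567s^3 + 273st - 78st^2 - 351s^2t - 63s + 18st + 81s^2 + 42t - 12t^2 - 54st - 378t^2 + 108t^3 + 486st^2)(-2 + t)    [distributive law]
= (522s^2 - 477s^2t - 567s^3 + 237st + 408st^2 - 63s + 42t - 390t^2 + 108t^3)(-2 + t)    [combine like terms]
= -1044s^2 + 522s^2t + 954s^2t - 477s^2t^2 + 1134s^3 - 567s^3t - 474st + 237st^2 - 816st^2 + 408st^3 + 126s - 63st - 84t + 42t^2 + 780t^2 - 390t^3 - 216t^3 + 108t^4    [distributive law]
= -1044s^2 + 1476s^2t - 477s^2t^2 + 1134s^3 - 567s^3t - 537st - 579st^2 + 408st^3 + 126s - 84t + 822t^2 - 606t^3 + 108t^4    [combine like terms]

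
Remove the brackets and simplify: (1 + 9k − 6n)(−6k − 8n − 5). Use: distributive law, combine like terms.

(1 + 9k − 6n)(−6k − 8n − 5)
= −6k − 8n − 5 − 54k² − 72kn − 45k + 36kn + 48n² + 30n    [distributive law]
= −51k + 22n − 5 − 54k² − 36kn + 48n²    [combine like terms]

−51k + 22n − 5 − 54k² − 36kn + 48n²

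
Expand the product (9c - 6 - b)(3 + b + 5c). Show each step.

-3c + 4bc + 45c^2 - 18 - 9b - b^2

(9c - 6 - b)(3 + b + 5c)
= 27c + 9bc + 45c^2 - 18 - 6b - 30c - 3b - b^2 - 5bc    [distributive law]
= -3c + 4bc + 45c^2 - 18 - 9b - b^2    [combine like terms]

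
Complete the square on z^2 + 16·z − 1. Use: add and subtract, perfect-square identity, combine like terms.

z^2 + 16·z − 1
= z^2 + 16·z + 64 − 64 − 1    [add and subtract 64]
= (z + 8)^2 − 64 − 1    [perfect-square identity]
= (z + 8)^2 − 65    [combine constants]

(z + 8)^2 − 65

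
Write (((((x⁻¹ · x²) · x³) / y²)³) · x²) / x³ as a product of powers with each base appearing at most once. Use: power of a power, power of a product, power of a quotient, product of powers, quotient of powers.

(((((x⁻¹ · x²) · x³) / y²)³) · x²) / x³
= (((((x⁻¹ · x²) · x³)³) / ((y²)³)) · x²) / x³    [power of a quotient]
= (((((x⁻¹ · x²)³) · ((x³)³)) / ((y²)³)) · x²) / x³    [power of a product]
= ((((((x⁻¹)³) · ((x²)³)) · ((x³)³)) / ((y²)³)) · x²) / x³    [power of a product]
= ((((x⁻³ · ((x²)³)) · ((x³)³)) / ((y²)³)) · x²) / x³    [power of a power]
= ((((x⁻³ · x⁶) · ((x³)³)) / ((y²)³)) · x²) / x³    [power of a power]
= (((x³ · ((x³)³)) / ((y²)³)) · x²) / x³    [product of powers]
= (((x³ · x⁹) / ((y²)³)) · x²) / x³    [power of a power]
= ((x¹² / ((y²)³)) · x²) / x³    [product of powers]
= ((x¹² / y⁶) · x²) / x³    [power of a power]
= x¹¹y⁻⁶    [quotient of powers; product of powers]

x¹¹y⁻⁶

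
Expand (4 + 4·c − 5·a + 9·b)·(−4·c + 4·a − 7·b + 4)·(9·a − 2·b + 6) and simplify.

−156·a^2 + 506·a·b + 120·a − 394·b^2 + 16·b + 96 − 144·a·c^2 + 32·b·c^2 − 96·c^2 + 324·a^2·c − 648·a·b·c + 216·a·c + 128·b^2·c − 384·b·c − 180·a^3 + 679·a^2·b − 709·a·b^2 + 126·b^3

(4 + 4·c − 5·a + 9·b)·(−4·c + 4·a − 7·b + 4)·(9·a − 2·b + 6)
= (−16·c + 16·a − 28·b + 16 − 16·c^2 + 16·a·c − 28·b·c + 16·c + 20·a·c − 20·a^2 + 35·a·b − 20·a − 36·b·c + 36·a·b − 63·b^2 + 36·b)·(9·a − 2·b + 6)    [distributive law]
= (−4·a + 8·b + 16 − 16·c^2 + 36·a·c − 64·b·c − 20·a^2 + 71·a·b − 63·b^2)·(9·a − 2·b + 6)    [combine like terms]
= −36·a^2 + 8·a·b − 24·a + 72·a·b − 16·b^2 + 48·b + 144·a − 32·b + 96 − 144·a·c^2 + 32·b·c^2 − 96·c^2 + 324·a^2·c − 72·a·b·c + 216·a·c − 576·a·b·c + 128·b^2·c − 384·b·c − 180·a^3 + 40·a^2·b − 120·a^2 + 639·a^2·b − 142·a·b^2 + 426·a·b − 567·a·b^2 + 126·b^3 − 378·b^2    [distributive law]
= −156·a^2 + 506·a·b + 120·a − 394·b^2 + 16·b + 96 − 144·a·c^2 + 32·b·c^2 − 96·c^2 + 324·a^2·c − 648·a·b·c + 216·a·c + 128·b^2·c − 384·b·c − 180·a^3 + 679·a^2·b − 709·a·b^2 + 126·b^3    [combine like terms]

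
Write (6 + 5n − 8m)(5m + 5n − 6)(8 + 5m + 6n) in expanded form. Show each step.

(6 + 5n − 8m)(5m + 5n − 6)(8 + 5m + 6n)
= (30m + 30n − 36 + 25mn + 25n² − 30n − 40m² − 40mn + 48m)(8 + 5m + 6n)    [distributive law]
= (78m − 36 − 15mn + 25n² − 40m²)(8 + 5m + 6n)    [combine like terms]
= 624m + 390m² + 468mn − 288 − 180m − 216n − 120mn − 75m²n − 90mn² + 200n² + 125mn² + 150n³ − 320m² − 200m³ − 240m²n    [distributive law]
= 444m + 70m² + 348mn − 288 − 216n − 315m²n + 35mn² + 200n² + 150n³ − 200m³    [combine like terms]

444m + 70m² + 348mn − 288 − 216n − 315m²n + 35mn² + 200n² + 150n³ − 200m³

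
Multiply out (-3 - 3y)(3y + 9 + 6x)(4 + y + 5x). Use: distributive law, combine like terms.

-171y - 72y^2 - 270xy - 108 - 207x - 90x^2 - 9y^3 - 63xy^2 - 90x^2y

(-3 - 3y)(3y + 9 + 6x)(4 + y + 5x)
= (-9y - 27 - 18x - 9y^2 - 27y - 18xy)(4 + y + 5x)    [distributive law]
= (-36y - 27 - 18x - 9y^2 - 18xy)(4 + y + 5x)    [combine like terms]
= -144y - 36y^2 - 180xy - 108 - 27y - 135x - 72x - 18xy - 90x^2 - 36y^2 - 9y^3 - 45xy^2 - 72xy - 18xy^2 - 90x^2y    [distributive law]
= -171y - 72y^2 - 270xy - 108 - 207x - 90x^2 - 9y^3 - 63xy^2 - 90x^2y    [combine like terms]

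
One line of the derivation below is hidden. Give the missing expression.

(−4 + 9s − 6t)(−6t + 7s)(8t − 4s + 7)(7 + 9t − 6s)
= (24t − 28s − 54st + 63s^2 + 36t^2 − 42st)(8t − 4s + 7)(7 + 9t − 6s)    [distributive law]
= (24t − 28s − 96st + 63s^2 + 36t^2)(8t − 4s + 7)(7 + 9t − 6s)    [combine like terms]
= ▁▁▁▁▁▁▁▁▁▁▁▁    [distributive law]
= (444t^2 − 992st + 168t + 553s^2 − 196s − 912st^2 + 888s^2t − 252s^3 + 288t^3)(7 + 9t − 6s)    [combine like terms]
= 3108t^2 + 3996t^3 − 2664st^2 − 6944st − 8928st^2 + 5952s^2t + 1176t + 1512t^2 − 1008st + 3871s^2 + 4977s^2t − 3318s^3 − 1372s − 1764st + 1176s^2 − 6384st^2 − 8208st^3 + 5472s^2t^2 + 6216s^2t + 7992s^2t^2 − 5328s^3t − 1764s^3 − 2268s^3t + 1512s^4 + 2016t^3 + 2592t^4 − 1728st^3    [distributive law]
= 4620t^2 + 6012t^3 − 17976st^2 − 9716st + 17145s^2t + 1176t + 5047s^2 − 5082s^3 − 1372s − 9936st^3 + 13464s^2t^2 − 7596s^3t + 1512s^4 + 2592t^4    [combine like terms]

By distributive law:

(192t^2 − 96st + 168t − 224st + 112s^2 − 196s − 768st^2 + 384s^2t − 672st + 504s^2t − 252s^3 + 441s^2 + 288t^3 − 144st^2 + 252t^2)(7 + 9t − 6s)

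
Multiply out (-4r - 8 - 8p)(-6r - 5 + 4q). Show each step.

24r^2 + 68r - 16qr + 40 - 32q + 48pr + 40p - 32pq

(-4r - 8 - 8p)(-6r - 5 + 4q)
= 24r^2 + 20r - 16qr + 48r + 40 - 32q + 48pr + 40p - 32pq    [distributive law]
= 24r^2 + 68r - 16qr + 40 - 32q + 48pr + 40p - 32pq    [combine like terms]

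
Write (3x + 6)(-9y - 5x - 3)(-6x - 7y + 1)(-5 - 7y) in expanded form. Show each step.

-2868x^2y - 1869x^2y^2 - 4935xy^2 - 1323xy^3 - 3333xy - 450x^3 - 630x^3y - 1095x^2 - 345x - 2394y^2 - 2646y^3 - 234y + 90

(3x + 6)(-9y - 5x - 3)(-6x - 7y + 1)(-5 - 7y)
= (-27xy - 15x^2 - 9x - 54y - 30x - 18)(-6x - 7y + 1)(-5 - 7y)    [distributive law]
= (-27xy - 15x^2 - 39x - 54y - 18)(-6x - 7y + 1)(-5 - 7y)    [combine like terms]
= (162x^2y + 189xy^2 - 27xy + 90x^3 + 105x^2y - 15x^2 + 234x^2 + 273xy - 39x + 324xy + 378y^2 - 54y + 108x + 126y - 18)(-5 - 7y)    [distributive law]
= (267x^2y + 189xy^2 + 570xy + 90x^3 + 219x^2 + 69x + 378y^2 + 72y - 18)(-5 - 7y)    [combine like terms]
= -1335x^2y - 1869x^2y^2 - 945xy^2 - 1323xy^3 - 2850xy - 3990xy^2 - 450x^3 - 630x^3y - 1095x^2 - 1533x^2y - 345x - 483xy - 1890y^2 - 2646y^3 - 360y - 504y^2 + 90 + 126y    [distributive law]
= -2868x^2y - 1869x^2y^2 - 4935xy^2 - 1323xy^3 - 3333xy - 450x^3 - 630x^3y - 1095x^2 - 345x - 2394y^2 - 2646y^3 - 234y + 90    [combine like terms]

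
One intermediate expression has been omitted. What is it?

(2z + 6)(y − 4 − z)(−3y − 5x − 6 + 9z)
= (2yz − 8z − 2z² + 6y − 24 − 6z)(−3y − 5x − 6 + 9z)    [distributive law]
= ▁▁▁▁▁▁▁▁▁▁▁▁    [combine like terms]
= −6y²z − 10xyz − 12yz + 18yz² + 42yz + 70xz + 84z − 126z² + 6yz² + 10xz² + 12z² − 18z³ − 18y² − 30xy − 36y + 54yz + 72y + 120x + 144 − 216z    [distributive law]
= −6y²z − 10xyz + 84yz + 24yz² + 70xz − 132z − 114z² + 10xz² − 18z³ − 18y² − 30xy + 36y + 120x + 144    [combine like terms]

By combine like terms:

(2yz − 14z − 2z² + 6y − 24)(−3y − 5x − 6 + 9z)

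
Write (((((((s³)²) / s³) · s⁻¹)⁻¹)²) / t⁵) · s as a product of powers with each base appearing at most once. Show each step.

s⁻³t⁻⁵

(((((((s³)²) / s³) · s⁻¹)⁻¹)²) / t⁵) · s
= ((((((s³)²) / s³) · s⁻¹)⁻²) / t⁵) · s    [power of a power]
= ((((((s³)²) / s³)⁻²) · ((s⁻¹)⁻²)) / t⁵) · s    [power of a product]
= ((((((s³)²)⁻²) / ((s³)⁻²)) · ((s⁻¹)⁻²)) / t⁵) · s    [power of a quotient]
= (((((s³)⁻⁴) / ((s³)⁻²)) · ((s⁻¹)⁻²)) / t⁵) · s    [power of a power]
= (((s⁻¹² / ((s³)⁻²)) · ((s⁻¹)⁻²)) / t⁵) · s    [power of a power]
= (((s⁻¹² / s⁻⁶) · ((s⁻¹)⁻²)) / t⁵) · s    [power of a power]
= ((s⁻⁶ · ((s⁻¹)⁻²)) / t⁵) · s    [quotient of powers]
= ((s⁻⁶ · s²) / t⁵) · s    [power of a power]
= (s⁻⁴ / t⁵) · s    [product of powers]
= s⁻³t⁻⁵    [quotient of powers; product of powers]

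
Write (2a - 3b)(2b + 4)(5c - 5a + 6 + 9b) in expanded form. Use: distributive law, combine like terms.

20abc - 20a^2b + 156ab + 66ab^2 + 40ac - 40a^2 + 48a - 30b^2c - 144b^2 - 54b^3 - 60bc - 72b

(2a - 3b)(2b + 4)(5c - 5a + 6 + 9b)
= (4ab + 8a - 6b^2 - 12b)(5c - 5a + 6 + 9b)    [distributive law]
= 20abc - 20a^2b + 24ab + 36ab^2 + 40ac - 40a^2 + 48a + 72ab - 30b^2c + 30ab^2 - 36b^2 - 54b^3 - 60bc + 60ab - 72b - 108b^2    [distributive law]
= 20abc - 20a^2b + 156ab + 66ab^2 + 40ac - 40a^2 + 48a - 30b^2c - 144b^2 - 54b^3 - 60bc - 72b    [combine like terms]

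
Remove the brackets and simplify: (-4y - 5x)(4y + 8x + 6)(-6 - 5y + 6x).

(-4y - 5x)(4y + 8x + 6)(-6 - 5y + 6x)
= (-16y^2 - 32xy - 24y - 20xy - 40x^2 - 30x)(-6 - 5y + 6x)    [distributive law]
= (-16y^2 - 52xy - 24y - 40x^2 - 30x)(-6 - 5y + 6x)    [combine like terms]
= 96y^2 + 80y^3 - 96xy^2 + 312xy + 260xy^2 - 312x^2y + 144y + 120y^2 - 144xy + 240x^2 + 200x^2y - 240x^3 + 180x + 150xy - 180x^2    [distributive law]
= 216y^2 + 80y^3 + 164xy^2 + 318xy - 112x^2y + 144y + 60x^2 - 240x^3 + 180x    [combine like terms]

216y^2 + 80y^3 + 164xy^2 + 318xy - 112x^2y + 144y + 60x^2 - 240x^3 + 180x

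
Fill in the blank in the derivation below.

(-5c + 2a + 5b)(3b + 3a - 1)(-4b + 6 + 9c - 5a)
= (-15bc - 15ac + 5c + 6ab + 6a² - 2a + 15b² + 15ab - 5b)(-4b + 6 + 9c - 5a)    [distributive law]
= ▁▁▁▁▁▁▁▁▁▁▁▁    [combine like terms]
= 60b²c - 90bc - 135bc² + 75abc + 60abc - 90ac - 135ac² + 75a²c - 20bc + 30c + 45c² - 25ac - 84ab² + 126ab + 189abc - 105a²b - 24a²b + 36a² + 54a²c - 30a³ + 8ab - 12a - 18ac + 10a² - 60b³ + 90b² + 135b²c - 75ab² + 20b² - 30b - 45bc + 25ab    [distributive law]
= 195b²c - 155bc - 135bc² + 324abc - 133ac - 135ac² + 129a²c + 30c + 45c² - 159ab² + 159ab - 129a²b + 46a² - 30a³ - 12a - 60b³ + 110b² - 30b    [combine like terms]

After combine like terms, the bracketed line is:

(-15bc - 15ac + 5c + 21ab + 6a² - 2a + 15b² - 5b)(-4b + 6 + 9c - 5a)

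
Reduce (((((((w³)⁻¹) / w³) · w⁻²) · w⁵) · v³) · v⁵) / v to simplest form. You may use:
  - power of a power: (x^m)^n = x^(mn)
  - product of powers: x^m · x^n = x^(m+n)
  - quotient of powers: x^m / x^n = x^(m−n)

v⁷·w⁻³

(((((((w³)⁻¹) / w³) · w⁻²) · w⁵) · v³) · v⁵) / v
= (((((w⁻³ / w³) · w⁻²) · w⁵) · v³) · v⁵) / v    [power of a power]
= ((((w⁻⁶ · w⁻²) · w⁵) · v³) · v⁵) / v    [quotient of powers]
= (((w⁻⁸ · w⁵) · v³) · v⁵) / v    [product of powers]
= ((w⁻³ · v³) · v⁵) / v    [product of powers]
= v⁷·w⁻³    [quotient of powers; product of powers]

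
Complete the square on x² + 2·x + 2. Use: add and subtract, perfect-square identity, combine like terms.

x² + 2·x + 2
= x² + 2·x + 1 − 1 + 2    [add and subtract 1]
= (x + 1)² − 1 + 2    [perfect-square identity]
= (x + 1)² + 1    [combine constants]

(x + 1)² + 1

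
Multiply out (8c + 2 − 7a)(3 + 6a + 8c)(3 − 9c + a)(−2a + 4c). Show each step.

(8c + 2 − 7a)(3 + 6a + 8c)(3 − 9c + a)(−2a + 4c)
= (24c + 48ac + 64c^2 + 6 + 12a + 16c − 21a − 42a^2 − 56ac)(3 − 9c + a)(−2a + 4c)    [distributive law]
= (40c − 8ac + 64c^2 + 6 − 9a − 42a^2)(3 − 9c + a)(−2a + 4c)    [combine like terms]
= (120c − 360c^2 + 40ac − 24ac + 72ac^2 − 8a^2c + 192c^2 − 576c^3 + 64ac^2 + 18 − 54c + 6a − 27a + 81ac − 9a^2 − 126a^2 + 378a^2c − 42a^3)(−2a + 4c)    [distributive law]
= (66c − 168c^2 + 97ac + 136ac^2 + 370a^2c − 576c^3 + 18 − 21a − 135a^2 − 42a^3)(−2a + 4c)    [combine like terms]
= −132ac + 264c^2 + 336ac^2 − 672c^3 − 194a^2c + 388ac^2 − 272a^2c^2 + 544ac^3 − 740a^3c + 1480a^2c^2 + 1152ac^3 − 2304c^4 − 36a + 72c + 42a^2 − 84ac + 270a^3 − 540a^2c + 84a^4 − 168a^3c    [distributive law]
= −216ac + 264c^2 + 724ac^2 − 672c^3 − 734a^2c + 1208a^2c^2 + 1696ac^3 − 908a^3c − 2304c^4 − 36a + 72c + 42a^2 + 270a^3 + 84a^4    [combine like terms]

−216ac + 264c^2 + 724ac^2 − 672c^3 − 734a^2c + 1208a^2c^2 + 1696ac^3 − 908a^3c − 2304c^4 − 36a + 72c + 42a^2 + 270a^3 + 84a^4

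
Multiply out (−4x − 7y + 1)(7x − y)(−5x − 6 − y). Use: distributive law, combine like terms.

140x^3 + 133x^2 + 253x^2y + 268xy + 10xy^2 − 41y^2 − 7y^3 − 42x + 6y

(−4x − 7y + 1)(7x − y)(−5x − 6 − y)
= (−28x^2 + 4xy − 49xy + 7y^2 + 7x − y)(−5x − 6 − y)    [distributive law]
= (−28x^2 − 45xy + 7y^2 + 7x − y)(−5x − 6 − y)    [combine like terms]
= 140x^3 + 168x^2 + 28x^2y + 225x^2y + 270xy + 45xy^2 − 35xy^2 − 42y^2 − 7y^3 − 35x^2 − 42x − 7xy + 5xy + 6y + y^2    [distributive law]
= 140x^3 + 133x^2 + 253x^2y + 268xy + 10xy^2 − 41y^2 − 7y^3 − 42x + 6y    [combine like terms]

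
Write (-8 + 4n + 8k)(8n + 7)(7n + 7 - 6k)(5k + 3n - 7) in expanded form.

(-8 + 4n + 8k)(8n + 7)(7n + 7 - 6k)(5k + 3n - 7)
= (-64n - 56 + 32n^2 + 28n + 64kn + 56k)(7n + 7 - 6k)(5k + 3n - 7)    [distributive law]
= (-36n - 56 + 32n^2 + 64kn + 56k)(7n + 7 - 6k)(5k + 3n - 7)    [combine like terms]
= (-252n^2 - 252n + 216kn - 392n - 392 + 336k + 224n^3 + 224n^2 - 192kn^2 + 448kn^2 + 448kn - 384k^2n + 392kn + 392k - 336k^2)(5k + 3n - 7)    [distributive law]
= (-28n^2 - 644n + 1056kn - 392 + 728k + 224n^3 + 256kn^2 - 384k^2n - 336k^2)(5k + 3n - 7)    [combine like terms]
= -140kn^2 - 84n^3 + 196n^2 - 3220kn - 1932n^2 + 4508n + 5280k^2n + 3168kn^2 - 7392kn - 1960k - 1176n + 2744 + 3640k^2 + 2184kn - 5096k + 1120kn^3 + 672n^4 - 1568n^3 + 1280k^2n^2 + 768kn^3 - 1792kn^2 - 1920k^3n - 1152k^2n^2 + 2688k^2n - 1680k^3 - 1008k^2n + 2352k^2    [distributive law]
= 1236kn^2 - 1652n^3 - 1736n^2 - 8428kn + 3332n + 6960k^2n - 7056k + 2744 + 5992k^2 + 1888kn^3 + 672n^4 + 128k^2n^2 - 1920k^3n - 1680k^3    [combine like terms]

1236kn^2 - 1652n^3 - 1736n^2 - 8428kn + 3332n + 6960k^2n - 7056k + 2744 + 5992k^2 + 1888kn^3 + 672n^4 + 128k^2n^2 - 1920k^3n - 1680k^3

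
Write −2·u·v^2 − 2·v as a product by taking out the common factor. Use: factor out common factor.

2·v(−u·v − 1)

−2·u·v^2 − 2·v
= 2(−u·v^2 − v)    [factor out 2]
= 2·v(−u·v − 1)    [factor out v]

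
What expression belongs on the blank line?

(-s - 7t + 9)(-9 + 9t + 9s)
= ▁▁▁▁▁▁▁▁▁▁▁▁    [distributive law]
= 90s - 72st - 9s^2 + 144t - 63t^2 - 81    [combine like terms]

By distributive law:

9s - 9st - 9s^2 + 63t - 63t^2 - 63st - 81 + 81t + 81s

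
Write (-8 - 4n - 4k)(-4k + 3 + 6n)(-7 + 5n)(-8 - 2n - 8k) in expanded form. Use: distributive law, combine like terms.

-224k - 3368kn + 2016k^2 + 1064kn^2 - 1664k^2n - 1344 - 2736n + 456n^2 + 1224n^3 + 1040kn^3 + 160k^2n^2 + 240n^4 + 896k^3 - 640k^3n

(-8 - 4n - 4k)(-4k + 3 + 6n)(-7 + 5n)(-8 - 2n - 8k)
= (32k - 24 - 48n + 16kn - 12n - 24n^2 + 16k^2 - 12k - 24kn)(-7 + 5n)(-8 - 2n - 8k)    [distributive law]
= (20k - 24 - 60n - 8kn - 24n^2 + 16k^2)(-7 + 5n)(-8 - 2n - 8k)    [combine like terms]
= (-140k + 100kn + 168 - 120n + 420n - 300n^2 + 56kn - 40kn^2 + 168n^2 - 120n^3 - 112k^2 + 80k^2n)(-8 - 2n - 8k)    [distributive law]
= (-140k + 156kn + 168 + 300n - 132n^2 - 40kn^2 - 120n^3 - 112k^2 + 80k^2n)(-8 - 2n - 8k)    [combine like terms]
= 1120k + 280kn + 1120k^2 - 1248kn - 312kn^2 - 1248k^2n - 1344 - 336n - 1344k - 2400n - 600n^2 - 2400kn + 1056n^2 + 264n^3 + 1056kn^2 + 320kn^2 + 80kn^3 + 320k^2n^2 + 960n^3 + 240n^4 + 960kn^3 + 896k^2 + 224k^2n + 896k^3 - 640k^2n - 160k^2n^2 - 640k^3n    [distributive law]
= -224k - 3368kn + 2016k^2 + 1064kn^2 - 1664k^2n - 1344 - 2736n + 456n^2 + 1224n^3 + 1040kn^3 + 160k^2n^2 + 240n^4 + 896k^3 - 640k^3n    [combine like terms]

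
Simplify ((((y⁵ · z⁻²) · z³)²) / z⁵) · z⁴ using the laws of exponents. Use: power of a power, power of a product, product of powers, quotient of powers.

((((y⁵ · z⁻²) · z³)²) / z⁵) · z⁴
= ((((y⁵ · z⁻²)²) · ((z³)²)) / z⁵) · z⁴    [power of a product]
= (((((y⁵)²) · ((z⁻²)²)) · ((z³)²)) / z⁵) · z⁴    [power of a product]
= (((y¹⁰ · ((z⁻²)²)) · ((z³)²)) / z⁵) · z⁴    [power of a power]
= (((y¹⁰ · z⁻⁴) · ((z³)²)) / z⁵) · z⁴    [power of a power]
= (((y¹⁰ · z⁻⁴) · z⁶) / z⁵) · z⁴    [power of a power]
= y¹⁰z    [quotient of powers; product of powers]

y¹⁰z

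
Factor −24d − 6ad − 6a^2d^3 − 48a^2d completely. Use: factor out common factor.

6d(−4 − a − a^2d^2 − 8a^2)

−24d − 6ad − 6a^2d^3 − 48a^2d
= 6(−4d − ad − a^2d^3 − 8a^2d)    [factor out 6]
= 6d(−4 − a − a^2d^2 − 8a^2)    [factor out d]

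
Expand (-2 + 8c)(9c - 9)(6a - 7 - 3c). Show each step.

-540ac + 576c - 234c^2 + 108a - 126 + 432ac^2 - 216c^3

(-2 + 8c)(9c - 9)(6a - 7 - 3c)
= (-18c + 18 + 72c^2 - 72c)(6a - 7 - 3c)    [distributive law]
= (-90c + 18 + 72c^2)(6a - 7 - 3c)    [combine like terms]
= -540ac + 630c + 270c^2 + 108a - 126 - 54c + 432ac^2 - 504c^2 - 216c^3    [distributive law]
= -540ac + 576c - 234c^2 + 108a - 126 + 432ac^2 - 216c^3    [combine like terms]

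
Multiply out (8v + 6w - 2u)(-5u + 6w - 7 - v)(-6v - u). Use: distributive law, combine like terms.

236uv^2 - 22u^2v - 252v^2w + 210uvw + 336v^2 - 28uv + 48v^3 + 42u^2w - 216vw^2 - 36uw^2 + 252vw + 42uw - 10u^3 - 14u^2

(8v + 6w - 2u)(-5u + 6w - 7 - v)(-6v - u)
= (-40uv + 48vw - 56v - 8v^2 - 30uw + 36w^2 - 42w - 6vw + 10u^2 - 12uw + 14u + 2uv)(-6v - u)    [distributive law]
= (-38uv + 42vw - 56v - 8v^2 - 42uw + 36w^2 - 42w + 10u^2 + 14u)(-6v - u)    [combine like terms]
= 228uv^2 + 38u^2v - 252v^2w - 42uvw + 336v^2 + 56uv + 48v^3 + 8uv^2 + 252uvw + 42u^2w - 216vw^2 - 36uw^2 + 252vw + 42uw - 60u^2v - 10u^3 - 84uv - 14u^2    [distributive law]
= 236uv^2 - 22u^2v - 252v^2w + 210uvw + 336v^2 - 28uv + 48v^3 + 42u^2w - 216vw^2 - 36uw^2 + 252vw + 42uw - 10u^3 - 14u^2    [combine like terms]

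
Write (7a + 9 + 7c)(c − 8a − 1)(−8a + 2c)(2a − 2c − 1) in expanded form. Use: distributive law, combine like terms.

−336a^3c − 868a^2c^2 − 1892a^2c + 336ac^3 + 510ac^2 + 896a^4 + 816a^3 − 488a^2 − 6ac − 22c^3 + 32c^2 − 72a + 18c − 28c^4

(7a + 9 + 7c)(c − 8a − 1)(−8a + 2c)(2a − 2c − 1)
= (7ac − 56a^2 − 7a + 9c − 72a − 9 + 7c^2 − 56ac − 7c)(−8a + 2c)(2a − 2c − 1)    [distributive law]
= (−49ac − 56a^2 − 79a + 2c − 9 + 7c^2)(−8a + 2c)(2a − 2c − 1)    [combine like terms]
= (392a^2c − 98ac^2 + 448a^3 − 112a^2c + 632a^2 − 158ac − 16ac + 4c^2 + 72a − 18c − 56ac^2 + 14c^3)(2a − 2c − 1)    [distributive law]
= (280a^2c − 154ac^2 + 448a^3 + 632a^2 − 174ac + 4c^2 + 72a − 18c + 14c^3)(2a − 2c − 1)    [combine like terms]
= 560a^3c − 560a^2c^2 − 280a^2c − 308a^2c^2 + 308ac^3 + 154ac^2 + 896a^4 − 896a^3c − 448a^3 + 1264a^3 − 1264a^2c − 632a^2 − 348a^2c + 348ac^2 + 174ac + 8ac^2 − 8c^3 − 4c^2 + 144a^2 − 144ac − 72a − 36ac + 36c^2 + 18c + 28ac^3 − 28c^4 − 14c^3    [distributive law]
= −336a^3c − 868a^2c^2 − 1892a^2c + 336ac^3 + 510ac^2 + 896a^4 + 816a^3 − 488a^2 − 6ac − 22c^3 + 32c^2 − 72a + 18c − 28c^4    [combine like terms]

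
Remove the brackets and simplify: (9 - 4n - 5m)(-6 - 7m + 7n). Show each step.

-54 - 33m + 87n - 7mn - 28n^2 + 35m^2

(9 - 4n - 5m)(-6 - 7m + 7n)
= -54 - 63m + 63n + 24n + 28mn - 28n^2 + 30m + 35m^2 - 35mn    [distributive law]
= -54 - 33m + 87n - 7mn - 28n^2 + 35m^2    [combine like terms]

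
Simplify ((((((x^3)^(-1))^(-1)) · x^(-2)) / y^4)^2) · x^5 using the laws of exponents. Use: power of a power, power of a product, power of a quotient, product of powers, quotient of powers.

((((((x^3)^(-1))^(-1)) · x^(-2)) / y^4)^2) · x^5
= ((((((x^3)^(-1))^(-1)) · x^(-2))^2) / ((y^4)^2)) · x^5    [power of a quotient]
= ((((((x^3)^(-1))^(-1))^2) · ((x^(-2))^2)) / ((y^4)^2)) · x^5    [power of a product]
= (((((x^3)^(-1))^(-2)) · ((x^(-2))^2)) / ((y^4)^2)) · x^5    [power of a power]
= ((((x^3)^2) · ((x^(-2))^2)) / ((y^4)^2)) · x^5    [power of a power]
= ((x^6 · ((x^(-2))^2)) / ((y^4)^2)) · x^5    [power of a power]
= ((x^6 · x^(-4)) / ((y^4)^2)) · x^5    [power of a power]
= (x^2 / ((y^4)^2)) · x^5    [product of powers]
= (x^2 / y^8) · x^5    [power of a power]
= x^7y^(-8)    [quotient of powers; product of powers]

x^7y^(-8)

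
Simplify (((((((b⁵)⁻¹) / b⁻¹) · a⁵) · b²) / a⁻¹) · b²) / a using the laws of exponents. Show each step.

a⁵

(((((((b⁵)⁻¹) / b⁻¹) · a⁵) · b²) / a⁻¹) · b²) / a
= (((((b⁻⁵ / b⁻¹) · a⁵) · b²) / a⁻¹) · b²) / a    [power of a power]
= ((((b⁻⁴ · a⁵) · b²) / a⁻¹) · b²) / a    [quotient of powers]
= a⁵    [quotient of powers; product of powers]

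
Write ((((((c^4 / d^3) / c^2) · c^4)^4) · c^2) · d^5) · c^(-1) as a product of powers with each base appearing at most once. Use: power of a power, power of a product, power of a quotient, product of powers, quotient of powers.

((((((c^4 / d^3) / c^2) · c^4)^4) · c^2) · d^5) · c^(-1)
= ((((((c^4 / d^3) / c^2)^4) · ((c^4)^4)) · c^2) · d^5) · c^(-1)    [power of a product]
= ((((((c^4 / d^3)^4) / ((c^2)^4)) · ((c^4)^4)) · c^2) · d^5) · c^(-1)    [power of a quotient]
= (((((((c^4)^4) / ((d^3)^4)) / ((c^2)^4)) · ((c^4)^4)) · c^2) · d^5) · c^(-1)    [power of a quotient]
= (((((c^16 / ((d^3)^4)) / ((c^2)^4)) · ((c^4)^4)) · c^2) · d^5) · c^(-1)    [power of a power]
= (((((c^16 / d^12) / ((c^2)^4)) · ((c^4)^4)) · c^2) · d^5) · c^(-1)    [power of a power]
= (((((c^16 / d^12) / c^8) · ((c^4)^4)) · c^2) · d^5) · c^(-1)    [power of a power]
= (((((c^16 / d^12) / c^8) · c^16) · c^2) · d^5) · c^(-1)    [power of a power]
= c^25d^(-7)    [quotient of powers; product of powers]

c^25d^(-7)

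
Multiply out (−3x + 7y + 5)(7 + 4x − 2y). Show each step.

(−3x + 7y + 5)(7 + 4x − 2y)
= −21x − 12x^2 + 6xy + 49y + 28xy − 14y^2 + 35 + 20x − 10y    [distributive law]
= −x − 12x^2 + 34xy + 39y − 14y^2 + 35    [combine like terms]

−x − 12x^2 + 34xy + 39y − 14y^2 + 35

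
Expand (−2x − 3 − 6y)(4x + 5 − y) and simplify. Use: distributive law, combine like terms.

−8x^2 − 22x − 22xy − 15 − 27y + 6y^2

(−2x − 3 − 6y)(4x + 5 − y)
= −8x^2 − 10x + 2xy − 12x − 15 + 3y − 24xy − 30y + 6y^2    [distributive law]
= −8x^2 − 22x − 22xy − 15 − 27y + 6y^2    [combine like terms]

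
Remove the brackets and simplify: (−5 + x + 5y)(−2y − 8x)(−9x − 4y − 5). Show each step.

−40xy + 10y^2 − 50y − 320x^2 − 200x + 410x^2y + 258xy^2 + 72x^3 + 40y^3

(−5 + x + 5y)(−2y − 8x)(−9x − 4y − 5)
= (10y + 40x − 2xy − 8x^2 − 10y^2 − 40xy)(−9x − 4y − 5)    [distributive law]
= (10y + 40x − 42xy − 8x^2 − 10y^2)(−9x − 4y − 5)    [combine like terms]
= −90xy − 40y^2 − 50y − 360x^2 − 160xy − 200x + 378x^2y + 168xy^2 + 210xy + 72x^3 + 32x^2y + 40x^2 + 90xy^2 + 40y^3 + 50y^2    [distributive law]
= −40xy + 10y^2 − 50y − 320x^2 − 200x + 410x^2y + 258xy^2 + 72x^3 + 40y^3    [combine like terms]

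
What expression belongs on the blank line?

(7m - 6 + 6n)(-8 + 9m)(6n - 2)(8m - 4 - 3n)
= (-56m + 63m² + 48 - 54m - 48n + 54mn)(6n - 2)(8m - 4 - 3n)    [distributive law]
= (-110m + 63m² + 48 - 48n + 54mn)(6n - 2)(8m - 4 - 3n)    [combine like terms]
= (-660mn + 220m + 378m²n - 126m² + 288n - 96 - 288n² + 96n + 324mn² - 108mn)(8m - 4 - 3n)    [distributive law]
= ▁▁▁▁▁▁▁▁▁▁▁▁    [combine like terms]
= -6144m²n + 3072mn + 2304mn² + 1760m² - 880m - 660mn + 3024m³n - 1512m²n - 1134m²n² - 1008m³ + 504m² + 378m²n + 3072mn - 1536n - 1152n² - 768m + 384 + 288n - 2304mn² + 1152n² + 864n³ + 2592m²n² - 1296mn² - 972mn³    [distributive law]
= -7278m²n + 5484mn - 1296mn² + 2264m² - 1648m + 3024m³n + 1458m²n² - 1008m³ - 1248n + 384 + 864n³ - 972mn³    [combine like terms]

After combine like terms, the bracketed line is:

(-768mn + 220m + 378m²n - 126m² + 384n - 96 - 288n² + 324mn²)(8m - 4 - 3n)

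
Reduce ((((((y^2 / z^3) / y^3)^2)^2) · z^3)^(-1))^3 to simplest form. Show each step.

y^12z^27

((((((y^2 / z^3) / y^3)^2)^2) · z^3)^(-1))^3
= (((((y^2 / z^3) / y^3)^2)^2) · z^3)^(-3)    [power of a power]
= (((((y^2 / z^3) / y^3)^2)^2)^(-3)) · ((z^3)^(-3))    [power of a product]
= ((((y^2 / z^3) / y^3)^2)^(-6)) · ((z^3)^(-3))    [power of a power]
= (((y^2 / z^3) / y^3)^(-12)) · ((z^3)^(-3))    [power of a power]
= (((y^2 / z^3)^(-12)) / ((y^3)^(-12))) · ((z^3)^(-3))    [power of a quotient]
= ((((y^2)^(-12)) / ((z^3)^(-12))) / ((y^3)^(-12))) · ((z^3)^(-3))    [power of a quotient]
= ((y^(-24) / ((z^3)^(-12))) / ((y^3)^(-12))) · ((z^3)^(-3))    [power of a power]
= ((y^(-24) / z^(-36)) / ((y^3)^(-12))) · ((z^3)^(-3))    [power of a power]
= ((y^(-24) / z^(-36)) / y^(-36)) · ((z^3)^(-3))    [power of a power]
= ((y^(-24) / z^(-36)) / y^(-36)) · z^(-9)    [power of a power]
= y^12z^27    [quotient of powers]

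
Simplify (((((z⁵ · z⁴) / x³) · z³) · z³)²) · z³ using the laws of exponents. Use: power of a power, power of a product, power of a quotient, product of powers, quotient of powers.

(((((z⁵ · z⁴) / x³) · z³) · z³)²) · z³
= (((((z⁵ · z⁴) / x³) · z³)²) · ((z³)²)) · z³    [power of a product]
= (((((z⁵ · z⁴) / x³)²) · ((z³)²)) · ((z³)²)) · z³    [power of a product]
= (((((z⁵ · z⁴)²) / ((x³)²)) · ((z³)²)) · ((z³)²)) · z³    [power of a quotient]
= ((((((z⁵)²) · ((z⁴)²)) / ((x³)²)) · ((z³)²)) · ((z³)²)) · z³    [power of a product]
= ((((z¹⁰ · ((z⁴)²)) / ((x³)²)) · ((z³)²)) · ((z³)²)) · z³    [power of a power]
= ((((z¹⁰ · z⁸) / ((x³)²)) · ((z³)²)) · ((z³)²)) · z³    [power of a power]
= (((z¹⁸ / ((x³)²)) · ((z³)²)) · ((z³)²)) · z³    [product of powers]
= (((z¹⁸ / x⁶) · ((z³)²)) · ((z³)²)) · z³    [power of a power]
= (((z¹⁸ / x⁶) · z⁶) · ((z³)²)) · z³    [power of a power]
= (((z¹⁸ / x⁶) · z⁶) · z⁶) · z³    [power of a power]
= x⁻⁶z³³    [quotient of powers; product of powers]

x⁻⁶z³³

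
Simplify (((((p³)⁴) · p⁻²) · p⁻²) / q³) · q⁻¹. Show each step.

p⁸·q⁻⁴

(((((p³)⁴) · p⁻²) · p⁻²) / q³) · q⁻¹
= (((p¹² · p⁻²) · p⁻²) / q³) · q⁻¹    [power of a power]
= ((p¹⁰ · p⁻²) / q³) · q⁻¹    [product of powers]
= (p⁸ / q³) · q⁻¹    [product of powers]
= p⁸·q⁻⁴    [quotient of powers]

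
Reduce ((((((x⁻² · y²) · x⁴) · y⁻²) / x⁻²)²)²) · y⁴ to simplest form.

x¹⁶y⁴

((((((x⁻² · y²) · x⁴) · y⁻²) / x⁻²)²)²) · y⁴
= (((((x⁻² · y²) · x⁴) · y⁻²) / x⁻²)⁴) · y⁴    [power of a power]
= (((((x⁻² · y²) · x⁴) · y⁻²)⁴) / ((x⁻²)⁴)) · y⁴    [power of a quotient]
= (((((x⁻² · y²) · x⁴)⁴) · ((y⁻²)⁴)) / ((x⁻²)⁴)) · y⁴    [power of a product]
= (((((x⁻² · y²)⁴) · ((x⁴)⁴)) · ((y⁻²)⁴)) / ((x⁻²)⁴)) · y⁴    [power of a product]
= ((((((x⁻²)⁴) · ((y²)⁴)) · ((x⁴)⁴)) · ((y⁻²)⁴)) / ((x⁻²)⁴)) · y⁴    [power of a product]
= ((((x⁻⁸ · ((y²)⁴)) · ((x⁴)⁴)) · ((y⁻²)⁴)) / ((x⁻²)⁴)) · y⁴    [power of a power]
= ((((x⁻⁸ · y⁸) · ((x⁴)⁴)) · ((y⁻²)⁴)) / ((x⁻²)⁴)) · y⁴    [power of a power]
= ((((x⁻⁸ · y⁸) · x¹⁶) · ((y⁻²)⁴)) / ((x⁻²)⁴)) · y⁴    [power of a power]
= ((((x⁻⁸ · y⁸) · x¹⁶) · y⁻⁸) / ((x⁻²)⁴)) · y⁴    [power of a power]
= ((((x⁻⁸ · y⁸) · x¹⁶) · y⁻⁸) / x⁻⁸) · y⁴    [power of a power]
= x¹⁶y⁴    [quotient of powers; product of powers]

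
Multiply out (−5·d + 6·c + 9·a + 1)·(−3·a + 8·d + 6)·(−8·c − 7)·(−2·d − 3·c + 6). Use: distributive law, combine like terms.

(−5·d + 6·c + 9·a + 1)·(−3·a + 8·d + 6)·(−8·c − 7)·(−2·d − 3·c + 6)
= (15·a·d − 40·d² − 30·d − 18·a·c + 48·c·d + 36·c − 27·a² + 72·a·d + 54·a − 3·a + 8·d + 6)·(−8·c − 7)·(−2·d − 3·c + 6)    [distributive law]
= (87·a·d − 40·d² − 22·d − 18·a·c + 48·c·d + 36·c − 27·a² + 51·a + 6)·(−8·c − 7)·(−2·d − 3·c + 6)    [combine like terms]
= (−696·a·c·d − 609·a·d + 320·c·d² + 280·d² + 176·c·d + 154·d + 144·a·c² + 126·a·c − 384·c²·d − 336·c·d − 288·c² − 252·c + 216·a²·c + 189·a² − 408·a·c − 357·a − 48·c − 42)·(−2·d − 3·c + 6)    [distributive law]
= (−696·a·c·d − 609·a·d + 320·c·d² + 280·d² − 160·c·d + 154·d + 144·a·c² − 282·a·c − 384·c²·d − 288·c² − 300·c + 216·a²·c + 189·a² − 357·a − 42)·(−2·d − 3·c + 6)    [combine like terms]
= 1392·a·c·d² + 2088·a·c²·d − 4176·a·c·d + 1218·a·d² + 1827·a·c·d − 3654·a·d − 640·c·d³ − 960·c²·d² + 1920·c·d² − 560·d³ − 840·c·d² + 1680·d² + 320·c·d² + 480·c²·d − 960·c·d − 308·d² − 462·c·d + 924·d − 288·a·c²·d − 432·a·c³ + 864·a·c² + 564·a·c·d + 846·a·c² − 1692·a·c + 768·c²·d² + 1152·c³·d − 2304·c²·d + 576·c²·d + 864·c³ − 1728·c² + 600·c·d + 900·c² − 1800·c − 432·a²·c·d − 648·a²·c² + 1296·a²·c − 378·a²·d − 567·a²·c + 1134·a² + 714·a·d + 1071·a·c − 2142·a + 84·d + 126·c − 252    [distributive law]
= 1392·a·c·d² + 1800·a·c²·d − 1785·a·c·d + 1218·a·d² − 2940·a·d − 640·c·d³ − 192·c²·d² + 1400·c·d² − 560·d³ + 1372·d² − 1248·c²·d − 822·c·d + 1008·d − 432·a·c³ + 1710·a·c² − 621·a·c + 1152·c³·d + 864·c³ − 828·c² − 1674·c − 432·a²·c·d − 648·a²·c² + 729·a²·c − 378·a²·d + 1134·a² − 2142·a − 252    [combine like terms]

1392·a·c·d² + 1800·a·c²·d − 1785·a·c·d + 1218·a·d² − 2940·a·d − 640·c·d³ − 192·c²·d² + 1400·c·d² − 560·d³ + 1372·d² − 1248·c²·d − 822·c·d + 1008·d − 432·a·c³ + 1710·a·c² − 621·a·c + 1152·c³·d + 864·c³ − 828·c² − 1674·c − 432·a²·c·d − 648·a²·c² + 729·a²·c − 378·a²·d + 1134·a² − 2142·a − 252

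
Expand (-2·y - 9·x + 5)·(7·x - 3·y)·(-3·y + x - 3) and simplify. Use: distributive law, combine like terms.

-33·x·y^2 + 202·x^2·y - 159·x·y - 18·y^3 + 27·y^2 - 63·x^3 + 224·x^2 - 105·x + 45·y

(-2·y - 9·x + 5)·(7·x - 3·y)·(-3·y + x - 3)
= (-14·x·y + 6·y^2 - 63·x^2 + 27·x·y + 35·x - 15·y)·(-3·y + x - 3)    [distributive law]
= (13·x·y + 6·y^2 - 63·x^2 + 35·x - 15·y)·(-3·y + x - 3)    [combine like terms]
= -39·x·y^2 + 13·x^2·y - 39·x·y - 18·y^3 + 6·x·y^2 - 18·y^2 + 189·x^2·y - 63·x^3 + 189·x^2 - 105·x·y + 35·x^2 - 105·x + 45·y^2 - 15·x·y + 45·y    [distributive law]
= -33·x·y^2 + 202·x^2·y - 159·x·y - 18·y^3 + 27·y^2 - 63·x^3 + 224·x^2 - 105·x + 45·y    [combine like terms]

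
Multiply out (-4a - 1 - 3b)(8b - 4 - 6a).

(-4a - 1 - 3b)(8b - 4 - 6a)
= -32ab + 16a + 24a^2 - 8b + 4 + 6a - 24b^2 + 12b + 18ab    [distributive law]
= -14ab + 22a + 24a^2 + 4b + 4 - 24b^2    [combine like terms]

-14ab + 22a + 24a^2 + 4b + 4 - 24b^2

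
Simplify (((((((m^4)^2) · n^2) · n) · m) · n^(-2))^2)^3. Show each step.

m^54·n^6

(((((((m^4)^2) · n^2) · n) · m) · n^(-2))^2)^3
= ((((((m^4)^2) · n^2) · n) · m) · n^(-2))^6    [power of a power]
= ((((((m^4)^2) · n^2) · n) · m)^6) · ((n^(-2))^6)    [power of a product]
= ((((((m^4)^2) · n^2) · n)^6) · (m^6)) · ((n^(-2))^6)    [power of a product]
= ((((((m^4)^2) · n^2)^6) · (n^6)) · (m^6)) · ((n^(-2))^6)    [power of a product]
= ((((((m^4)^2)^6) · ((n^2)^6)) · (n^6)) · (m^6)) · ((n^(-2))^6)    [power of a product]
= (((((m^4)^12) · ((n^2)^6)) · (n^6)) · (m^6)) · ((n^(-2))^6)    [power of a power]
= (((m^48 · ((n^2)^6)) · (n^6)) · (m^6)) · ((n^(-2))^6)    [power of a power]
= (((m^48 · n^12) · (n^6)) · (m^6)) · ((n^(-2))^6)    [power of a power]
= (((m^48 · n^12) · n^6) · m^6) · n^(-12)    [power of a power]
= m^54·n^6    [product of powers]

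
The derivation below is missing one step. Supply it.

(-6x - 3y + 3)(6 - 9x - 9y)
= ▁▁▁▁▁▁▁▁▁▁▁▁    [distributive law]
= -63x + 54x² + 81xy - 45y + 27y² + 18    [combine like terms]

After distributive law, the bracketed line is:

-36x + 54x² + 54xy - 18y + 27xy + 27y² + 18 - 27x - 27y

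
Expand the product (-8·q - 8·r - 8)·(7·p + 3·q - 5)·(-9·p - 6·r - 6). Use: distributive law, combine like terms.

504·p²·q + 552·p·q·r + 192·p·q + 216·p·q² + 144·q²·r + 144·q² + 48·q·r - 96·q + 504·p²·r + 336·p·r² + 312·p·r + 144·q·r² - 240·r² - 480·r + 504·p² - 24·p - 240

(-8·q - 8·r - 8)·(7·p + 3·q - 5)·(-9·p - 6·r - 6)
= (-56·p·q - 24·q² + 40·q - 56·p·r - 24·q·r + 40·r - 56·p - 24·q + 40)·(-9·p - 6·r - 6)    [distributive law]
= (-56·p·q - 24·q² + 16·q - 56·p·r - 24·q·r + 40·r - 56·p + 40)·(-9·p - 6·r - 6)    [combine like terms]
= 504·p²·q + 336·p·q·r + 336·p·q + 216·p·q² + 144·q²·r + 144·q² - 144·p·q - 96·q·r - 96·q + 504·p²·r + 336·p·r² + 336·p·r + 216·p·q·r + 144·q·r² + 144·q·r - 360·p·r - 240·r² - 240·r + 504·p² + 336·p·r + 336·p - 360·p - 240·r - 240    [distributive law]
= 504·p²·q + 552·p·q·r + 192·p·q + 216·p·q² + 144·q²·r + 144·q² + 48·q·r - 96·q + 504·p²·r + 336·p·r² + 312·p·r + 144·q·r² - 240·r² - 480·r + 504·p² - 24·p - 240    [combine like terms]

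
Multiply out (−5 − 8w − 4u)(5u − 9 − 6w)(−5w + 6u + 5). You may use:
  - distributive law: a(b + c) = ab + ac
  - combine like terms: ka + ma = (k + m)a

(−5 − 8w − 4u)(5u − 9 − 6w)(−5w + 6u + 5)
= (−25u + 45 + 30w − 40uw + 72w + 48w² − 20u² + 36u + 24uw)(−5w + 6u + 5)    [distributive law]
= (11u + 45 + 102w − 16uw + 48w² − 20u²)(−5w + 6u + 5)    [combine like terms]
= −55uw + 66u² + 55u − 225w + 270u + 225 − 510w² + 612uw + 510w + 80uw² − 96u²w − 80uw − 240w³ + 288uw² + 240w² + 100u²w − 120u³ − 100u²    [distributive law]
= 477uw − 34u² + 325u + 285w + 225 − 270w² + 368uw² + 4u²w − 240w³ − 120u³    [combine like terms]

477uw − 34u² + 325u + 285w + 225 − 270w² + 368uw² + 4u²w − 240w³ − 120u³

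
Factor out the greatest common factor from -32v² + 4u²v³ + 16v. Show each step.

-32v² + 4u²v³ + 16v
= 4(-8v² + u²v³ + 4v)    [factor out 4]
= 4v(-8v + u²v² + 4)    [factor out v]

4v(-8v + u²v² + 4)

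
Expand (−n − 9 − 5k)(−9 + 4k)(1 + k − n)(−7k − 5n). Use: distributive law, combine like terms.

(−n − 9 − 5k)(−9 + 4k)(1 + k − n)(−7k − 5n)
= (9n − 4kn + 81 − 36k + 45k − 20k^2)(1 + k − n)(−7k − 5n)    [distributive law]
= (9n − 4kn + 81 + 9k − 20k^2)(1 + k − n)(−7k − 5n)    [combine like terms]
= (9n + 9kn − 9n^2 − 4kn − 4k^2n + 4kn^2 + 81 + 81k − 81n + 9k + 9k^2 − 9kn − 20k^2 − 20k^3 + 20k^2n)(−7k − 5n)    [distributive law]
= (−72n − 4kn − 9n^2 + 16k^2n + 4kn^2 + 81 + 90k − 11k^2 − 20k^3)(−7k − 5n)    [combine like terms]
= 504kn + 360n^2 + 28k^2n + 20kn^2 + 63kn^2 + 45n^3 − 112k^3n − 80k^2n^2 − 28k^2n^2 − 20kn^3 − 567k − 405n − 630k^2 − 450kn + 77k^3 + 55k^2n + 140k^4 + 100k^3n    [distributive law]
= 54kn + 360n^2 + 83k^2n + 83kn^2 + 45n^3 − 12k^3n − 108k^2n^2 − 20kn^3 − 567k − 405n − 630k^2 + 77k^3 + 140k^4    [combine like terms]

54kn + 360n^2 + 83k^2n + 83kn^2 + 45n^3 − 12k^3n − 108k^2n^2 − 20kn^3 − 567k − 405n − 630k^2 + 77k^3 + 140k^4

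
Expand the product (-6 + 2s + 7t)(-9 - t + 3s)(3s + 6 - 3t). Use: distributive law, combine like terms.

-54s + 324 - 504t + 51st + 129t^2 - 72s^2 + 39s^2t - 78st^2 + 18s^3 + 21t^3

(-6 + 2s + 7t)(-9 - t + 3s)(3s + 6 - 3t)
= (54 + 6t - 18s - 18s - 2st + 6s^2 - 63t - 7t^2 + 21st)(3s + 6 - 3t)    [distributive law]
= (54 - 57t - 36s + 19st + 6s^2 - 7t^2)(3s + 6 - 3t)    [combine like terms]
= 162s + 324 - 162t - 171st - 342t + 171t^2 - 108s^2 - 216s + 108st + 57s^2t + 114st - 57st^2 + 18s^3 + 36s^2 - 18s^2t - 21st^2 - 42t^2 + 21t^3    [distributive law]
= -54s + 324 - 504t + 51st + 129t^2 - 72s^2 + 39s^2t - 78st^2 + 18s^3 + 21t^3    [combine like terms]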